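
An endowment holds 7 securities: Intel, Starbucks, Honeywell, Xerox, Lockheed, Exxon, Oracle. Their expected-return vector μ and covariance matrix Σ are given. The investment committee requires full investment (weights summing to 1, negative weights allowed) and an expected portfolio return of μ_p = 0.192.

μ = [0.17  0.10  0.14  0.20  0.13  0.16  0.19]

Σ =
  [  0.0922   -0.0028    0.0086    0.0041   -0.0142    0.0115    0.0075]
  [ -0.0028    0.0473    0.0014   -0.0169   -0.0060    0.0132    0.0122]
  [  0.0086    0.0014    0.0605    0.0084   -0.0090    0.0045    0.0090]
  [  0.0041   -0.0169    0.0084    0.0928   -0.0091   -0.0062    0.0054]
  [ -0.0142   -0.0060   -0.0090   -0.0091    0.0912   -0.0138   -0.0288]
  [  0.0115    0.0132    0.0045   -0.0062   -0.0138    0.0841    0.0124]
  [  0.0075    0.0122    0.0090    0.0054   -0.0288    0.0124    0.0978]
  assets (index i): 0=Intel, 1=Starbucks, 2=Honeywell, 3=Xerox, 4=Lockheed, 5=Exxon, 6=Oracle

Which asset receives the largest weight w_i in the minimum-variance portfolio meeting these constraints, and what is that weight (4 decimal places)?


Oracle (0.3241)

x=Σ⁻¹μ = [1.7761  2.5977  1.6934  2.7016  3.1522  1.5971  1.9033]
y=Σ⁻¹𝟙 = [11.0783  24.8192  13.3246  15.7744  21.5467  9.0834  9.3755]
a=μᵀx=2.366036  b=𝟙ᵀx=15.421319  c=𝟙ᵀy=105.002153  D=ac−b²=10.621760
λ₁=(c·0.192−b)/D = (105.002153·0.192−15.421319)/10.621760 = 0.446168
λ₂=(a−b·0.192)/D = (2.366036−15.421319·0.192)/10.621760 = -0.056004
w* = 0.446168·x + -0.056004·y:
  w_0 = 0.446168·1.7761 + -0.056004·11.0783 = 0.1720  (Intel)
  w_1 = 0.446168·2.5977 + -0.056004·24.8192 = -0.2310  (Starbucks)
  w_2 = 0.446168·1.6934 + -0.056004·13.3246 = 0.0093  (Honeywell)
  w_3 = 0.446168·2.7016 + -0.056004·15.7744 = 0.3219  (Xerox)
  w_4 = 0.446168·3.1522 + -0.056004·21.5467 = 0.1997  (Lockheed)
  w_5 = 0.446168·1.5971 + -0.056004·9.0834 = 0.2039  (Exxon)
  w_6 = 0.446168·1.9033 + -0.056004·9.3755 = 0.3241  (Oracle)
Σw_i=1.0000  μᵀw=0.1920
σ²=wᵀΣw=λ₁·μ_p+λ₂ = 0.446168·0.192 + -0.056004 = 0.029661 ≈ 0.0297


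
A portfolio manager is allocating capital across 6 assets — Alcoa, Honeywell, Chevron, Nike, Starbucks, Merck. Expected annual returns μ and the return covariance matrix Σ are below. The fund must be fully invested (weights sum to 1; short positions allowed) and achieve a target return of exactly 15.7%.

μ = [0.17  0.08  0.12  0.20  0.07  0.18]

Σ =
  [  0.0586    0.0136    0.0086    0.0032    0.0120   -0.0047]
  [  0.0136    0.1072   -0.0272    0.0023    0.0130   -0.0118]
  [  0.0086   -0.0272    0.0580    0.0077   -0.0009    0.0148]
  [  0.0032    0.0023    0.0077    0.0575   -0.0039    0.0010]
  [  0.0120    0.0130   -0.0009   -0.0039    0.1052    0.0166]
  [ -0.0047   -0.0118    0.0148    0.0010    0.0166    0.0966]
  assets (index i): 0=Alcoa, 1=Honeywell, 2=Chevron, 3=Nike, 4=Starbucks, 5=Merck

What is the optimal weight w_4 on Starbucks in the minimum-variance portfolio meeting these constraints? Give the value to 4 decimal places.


u=Σ⁻¹μ = [2.4762  0.8661  1.2235  3.1172  0.1099  1.8510]
v=Σ⁻¹𝟙 = [10.2600  12.3633  17.5621  14.2439  6.1499  8.4664]
a=μᵀu=1.601385  b=𝟙ᵀu=9.643945  c=𝟙ᵀv=69.045619  D=ac−b²=17.562933
λ₁=(c·0.157−b)/D = (69.045619·0.157−9.643945)/17.562933 = 0.068110
λ₂=(a−b·0.157)/D = (1.601385−9.643945·0.157)/17.562933 = 0.004970
w* = 0.068110·u + 0.004970·v:
  w_0 = 0.068110·2.4762 + 0.004970·10.2600 = 0.2196  (Alcoa)
  w_1 = 0.068110·0.8661 + 0.004970·12.3633 = 0.1204  (Honeywell)
  w_2 = 0.068110·1.2235 + 0.004970·17.5621 = 0.1706  (Chevron)
  w_3 = 0.068110·3.1172 + 0.004970·14.2439 = 0.2831  (Nike)
  w_4 = 0.068110·0.1099 + 0.004970·6.1499 = 0.0380  (Starbucks)
  w_5 = 0.068110·1.8510 + 0.004970·8.4664 = 0.1682  (Merck)
Σw_i=1.0000  μᵀw=0.1570
σ²=wᵀΣw=λ₁·μ_p+λ₂ = 0.068110·0.157 + 0.004970 = 0.015663 ≈ 0.0157

0.0380


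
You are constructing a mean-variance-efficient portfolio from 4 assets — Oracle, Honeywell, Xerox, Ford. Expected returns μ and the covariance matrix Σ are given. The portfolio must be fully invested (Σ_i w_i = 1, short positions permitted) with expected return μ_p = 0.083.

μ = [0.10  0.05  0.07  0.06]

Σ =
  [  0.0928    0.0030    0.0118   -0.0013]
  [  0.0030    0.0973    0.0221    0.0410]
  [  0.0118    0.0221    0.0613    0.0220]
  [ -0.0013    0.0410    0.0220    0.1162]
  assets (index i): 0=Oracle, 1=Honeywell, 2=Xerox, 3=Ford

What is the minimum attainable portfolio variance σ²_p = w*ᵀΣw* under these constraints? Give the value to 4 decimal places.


u=Σ⁻¹μ = [0.9777  0.1728  0.7769  0.3193]
v=Σ⁻¹𝟙 = [9.2841  5.5490  10.8388  4.6997]
a=μᵀu=0.179942  b=𝟙ᵀu=2.246562  c=𝟙ᵀv=30.371668  D=ac−b²=0.418113
λ₁=(c·0.083−b)/D = (30.371668·0.083−2.246562)/0.418113 = 0.656010
λ₂=(a−b·0.083)/D = (0.179942−2.246562·0.083)/0.418113 = -0.015599
w* = 0.656010·u + -0.015599·v:
  w_0 = 0.656010·0.9777 + -0.015599·9.2841 = 0.4966  (Oracle)
  w_1 = 0.656010·0.1728 + -0.015599·5.5490 = 0.0268  (Honeywell)
  w_2 = 0.656010·0.7769 + -0.015599·10.8388 = 0.3406  (Xerox)
  w_3 = 0.656010·0.3193 + -0.015599·4.6997 = 0.1361  (Ford)
Σw_i=1.0000  μᵀw=0.0830
σ²=wᵀΣw=λ₁·μ_p+λ₂ = 0.656010·0.083 + -0.015599 = 0.038850 ≈ 0.0388

0.0388


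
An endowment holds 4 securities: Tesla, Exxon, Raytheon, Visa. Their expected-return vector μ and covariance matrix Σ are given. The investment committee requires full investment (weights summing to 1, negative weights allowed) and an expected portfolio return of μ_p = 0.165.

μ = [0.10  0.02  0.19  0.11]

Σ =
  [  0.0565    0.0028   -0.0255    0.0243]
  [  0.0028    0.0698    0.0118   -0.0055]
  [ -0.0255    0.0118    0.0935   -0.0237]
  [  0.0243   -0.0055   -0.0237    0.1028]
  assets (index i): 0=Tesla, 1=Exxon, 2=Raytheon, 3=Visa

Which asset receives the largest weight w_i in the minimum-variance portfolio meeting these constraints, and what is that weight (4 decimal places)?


Raytheon (0.5567)

x=Σ⁻¹μ = [2.6874  -0.2534  3.0840  1.1322]
y=Σ⁻¹𝟙 = [20.9381  11.2915  17.3593  9.3845]
a=μᵀx=0.974174  b=𝟙ᵀx=6.650197  c=𝟙ᵀy=58.973381  D=ac−b²=13.225226
λ₁=(c·0.165−b)/D = (58.973381·0.165−6.650197)/13.225226 = 0.232919
λ₂=(a−b·0.165)/D = (0.974174−6.650197·0.165)/13.225226 = -0.009309
w* = 0.232919·x + -0.009309·y:
  w_0 = 0.232919·2.6874 + -0.009309·20.9381 = 0.4310  (Tesla)
  w_1 = 0.232919·-0.2534 + -0.009309·11.2915 = -0.1641  (Exxon)
  w_2 = 0.232919·3.0840 + -0.009309·17.3593 = 0.5567  (Raytheon)
  w_3 = 0.232919·1.1322 + -0.009309·9.3845 = 0.1764  (Visa)
Σw_i=1.0000  μᵀw=0.1650
σ²=wᵀΣw=λ₁·μ_p+λ₂ = 0.232919·0.165 + -0.009309 = 0.029123 ≈ 0.0291


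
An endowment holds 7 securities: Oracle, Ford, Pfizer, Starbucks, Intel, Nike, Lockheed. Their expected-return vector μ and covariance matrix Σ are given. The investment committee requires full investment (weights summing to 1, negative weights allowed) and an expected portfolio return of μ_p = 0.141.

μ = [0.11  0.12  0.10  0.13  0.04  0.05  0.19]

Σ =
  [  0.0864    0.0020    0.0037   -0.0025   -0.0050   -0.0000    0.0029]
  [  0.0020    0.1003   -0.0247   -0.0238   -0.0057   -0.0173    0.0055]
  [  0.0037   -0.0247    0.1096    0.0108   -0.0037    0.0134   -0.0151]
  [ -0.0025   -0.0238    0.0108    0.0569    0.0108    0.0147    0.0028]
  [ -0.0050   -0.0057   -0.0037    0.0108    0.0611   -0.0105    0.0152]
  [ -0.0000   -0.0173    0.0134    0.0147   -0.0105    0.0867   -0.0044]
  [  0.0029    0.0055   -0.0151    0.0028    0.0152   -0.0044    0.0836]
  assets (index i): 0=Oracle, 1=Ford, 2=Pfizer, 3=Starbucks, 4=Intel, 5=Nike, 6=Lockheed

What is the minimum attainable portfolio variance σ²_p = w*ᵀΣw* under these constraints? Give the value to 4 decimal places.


0.0153

p=Σ⁻¹μ = [1.1739  2.1062  1.3368  2.7242  0.0629  0.4506  2.2559]
q=Σ⁻¹𝟙 = [11.7682  19.3356  11.6724  16.8950  16.7724  13.2355  9.4709]
a=μᵀp=1.323374  b=𝟙ᵀp=10.110506  c=𝟙ᵀq=99.149982  D=ac−b²=28.990223
λ₁=(c·0.141−b)/D = (99.149982·0.141−10.110506)/28.990223 = 0.133481
λ₂=(a−b·0.141)/D = (1.323374−10.110506·0.141)/28.990223 = -0.003526
w* = 0.133481·p + -0.003526·q:
  w_0 = 0.133481·1.1739 + -0.003526·11.7682 = 0.1152  (Oracle)
  w_1 = 0.133481·2.1062 + -0.003526·19.3356 = 0.2130  (Ford)
  w_2 = 0.133481·1.3368 + -0.003526·11.6724 = 0.1373  (Pfizer)
  w_3 = 0.133481·2.7242 + -0.003526·16.8950 = 0.3041  (Starbucks)
  w_4 = 0.133481·0.0629 + -0.003526·16.7724 = -0.0507  (Intel)
  w_5 = 0.133481·0.4506 + -0.003526·13.2355 = 0.0135  (Nike)
  w_6 = 0.133481·2.2559 + -0.003526·9.4709 = 0.2677  (Lockheed)
Σw_i=1.0000  μᵀw=0.1410
σ²=wᵀΣw=λ₁·μ_p+λ₂ = 0.133481·0.141 + -0.003526 = 0.015295 ≈ 0.0153


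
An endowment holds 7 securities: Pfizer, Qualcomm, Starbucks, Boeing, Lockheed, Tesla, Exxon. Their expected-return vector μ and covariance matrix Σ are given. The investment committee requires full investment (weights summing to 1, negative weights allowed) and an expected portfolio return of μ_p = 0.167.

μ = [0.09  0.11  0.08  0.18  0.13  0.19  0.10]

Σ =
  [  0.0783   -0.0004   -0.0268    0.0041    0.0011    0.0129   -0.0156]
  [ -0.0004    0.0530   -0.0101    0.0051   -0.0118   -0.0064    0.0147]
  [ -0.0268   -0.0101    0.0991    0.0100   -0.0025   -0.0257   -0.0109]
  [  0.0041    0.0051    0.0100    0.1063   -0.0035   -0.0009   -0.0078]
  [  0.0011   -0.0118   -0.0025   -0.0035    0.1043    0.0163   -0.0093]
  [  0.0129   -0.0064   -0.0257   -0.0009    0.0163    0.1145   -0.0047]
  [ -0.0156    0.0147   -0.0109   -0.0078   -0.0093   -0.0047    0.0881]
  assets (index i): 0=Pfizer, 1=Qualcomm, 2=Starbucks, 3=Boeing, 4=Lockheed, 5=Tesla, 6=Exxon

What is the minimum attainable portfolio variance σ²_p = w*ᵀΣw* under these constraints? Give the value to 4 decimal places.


u=Σ⁻¹μ = [1.8078  2.4355  2.1209  1.4963  1.4519  1.9428  1.7006]
v=Σ⁻¹𝟙 = [21.5175  22.1387  22.6202  7.1257  12.3312  11.6149  16.8178]
a=μᵀu=1.597541  b=𝟙ᵀu=12.955732  c=𝟙ᵀv=114.165903  D=ac−b²=14.533692
λ₁=(c·0.167−b)/D = (114.165903·0.167−12.955732)/14.533692 = 0.420401
λ₂=(a−b·0.167)/D = (1.597541−12.955732·0.167)/14.533692 = -0.038949
w* = 0.420401·u + -0.038949·v:
  w_0 = 0.420401·1.8078 + -0.038949·21.5175 = -0.0781  (Pfizer)
  w_1 = 0.420401·2.4355 + -0.038949·22.1387 = 0.1616  (Qualcomm)
  w_2 = 0.420401·2.1209 + -0.038949·22.6202 = 0.0106  (Starbucks)
  w_3 = 0.420401·1.4963 + -0.038949·7.1257 = 0.3515  (Boeing)
  w_4 = 0.420401·1.4519 + -0.038949·12.3312 = 0.1301  (Lockheed)
  w_5 = 0.420401·1.9428 + -0.038949·11.6149 = 0.3644  (Tesla)
  w_6 = 0.420401·1.7006 + -0.038949·16.8178 = 0.0599  (Exxon)
Σw_i=1.0000  μᵀw=0.1670
σ²=wᵀΣw=λ₁·μ_p+λ₂ = 0.420401·0.167 + -0.038949 = 0.031258 ≈ 0.0313

0.0313


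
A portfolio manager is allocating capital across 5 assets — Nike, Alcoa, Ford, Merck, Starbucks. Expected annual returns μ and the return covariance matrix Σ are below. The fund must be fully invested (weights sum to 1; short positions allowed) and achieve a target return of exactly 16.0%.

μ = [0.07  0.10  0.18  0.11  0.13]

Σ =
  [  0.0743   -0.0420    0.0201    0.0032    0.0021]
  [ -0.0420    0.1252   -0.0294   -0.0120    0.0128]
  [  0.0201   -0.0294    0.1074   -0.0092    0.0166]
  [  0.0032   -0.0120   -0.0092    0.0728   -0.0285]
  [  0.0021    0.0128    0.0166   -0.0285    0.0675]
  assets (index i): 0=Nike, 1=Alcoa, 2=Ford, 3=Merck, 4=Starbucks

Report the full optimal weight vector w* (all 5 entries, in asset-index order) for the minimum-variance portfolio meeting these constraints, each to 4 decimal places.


-0.2537  0.0710  0.4827  0.3613  0.3386

p=Σ⁻¹μ = [1.2058  1.6586  1.7877  2.8769  2.3489]
q=Σ⁻¹𝟙 = [18.8748  16.9655  9.5813  24.3222  18.9235]
a=μᵀp=1.193873  b=𝟙ᵀp=9.877917  c=𝟙ᵀq=88.667252  D=ac−b²=8.284183
λ₁=(c·0.160−b)/D = (88.667252·0.160−9.877917)/8.284183 = 0.520129
λ₂=(a−b·0.160)/D = (1.193873−9.877917·0.160)/8.284183 = -0.046667
w* = 0.520129·p + -0.046667·q:
  w_0 = 0.520129·1.2058 + -0.046667·18.8748 = -0.2537  (Nike)
  w_1 = 0.520129·1.6586 + -0.046667·16.9655 = 0.0710  (Alcoa)
  w_2 = 0.520129·1.7877 + -0.046667·9.5813 = 0.4827  (Ford)
  w_3 = 0.520129·2.8769 + -0.046667·24.3222 = 0.3613  (Merck)
  w_4 = 0.520129·2.3489 + -0.046667·18.9235 = 0.3386  (Starbucks)
Σw_i=1.0000  μᵀw=0.1600
σ²=wᵀΣw=λ₁·μ_p+λ₂ = 0.520129·0.160 + -0.046667 = 0.036554 ≈ 0.0366


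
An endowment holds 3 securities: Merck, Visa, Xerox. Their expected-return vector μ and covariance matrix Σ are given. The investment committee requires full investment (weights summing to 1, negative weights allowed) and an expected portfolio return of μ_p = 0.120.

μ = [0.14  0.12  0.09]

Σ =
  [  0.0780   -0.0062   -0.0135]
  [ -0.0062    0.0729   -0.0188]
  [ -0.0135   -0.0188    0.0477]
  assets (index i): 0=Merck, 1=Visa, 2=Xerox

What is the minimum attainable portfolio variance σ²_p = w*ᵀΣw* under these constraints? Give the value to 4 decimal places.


x=Σ⁻¹μ = [2.6724  2.8441  3.7641]
y=Σ⁻¹𝟙 = [21.1811  25.0136  36.8176]
a=μᵀx=1.054194  b=𝟙ᵀx=9.280570  c=𝟙ᵀy=83.012312  D=ac−b²=1.382141
λ₁=(c·0.120−b)/D = (83.012312·0.120−9.280570)/1.382141 = 0.492647
λ₂=(a−b·0.120)/D = (1.054194−9.280570·0.120)/1.382141 = -0.043030
w* = 0.492647·x + -0.043030·y:
  w_0 = 0.492647·2.6724 + -0.043030·21.1811 = 0.4051  (Merck)
  w_1 = 0.492647·2.8441 + -0.043030·25.0136 = 0.3248  (Visa)
  w_2 = 0.492647·3.7641 + -0.043030·36.8176 = 0.2701  (Xerox)
Σw_i=1.0000  μᵀw=0.1200
σ²=wᵀΣw=λ₁·μ_p+λ₂ = 0.492647·0.120 + -0.043030 = 0.016087 ≈ 0.0161

0.0161


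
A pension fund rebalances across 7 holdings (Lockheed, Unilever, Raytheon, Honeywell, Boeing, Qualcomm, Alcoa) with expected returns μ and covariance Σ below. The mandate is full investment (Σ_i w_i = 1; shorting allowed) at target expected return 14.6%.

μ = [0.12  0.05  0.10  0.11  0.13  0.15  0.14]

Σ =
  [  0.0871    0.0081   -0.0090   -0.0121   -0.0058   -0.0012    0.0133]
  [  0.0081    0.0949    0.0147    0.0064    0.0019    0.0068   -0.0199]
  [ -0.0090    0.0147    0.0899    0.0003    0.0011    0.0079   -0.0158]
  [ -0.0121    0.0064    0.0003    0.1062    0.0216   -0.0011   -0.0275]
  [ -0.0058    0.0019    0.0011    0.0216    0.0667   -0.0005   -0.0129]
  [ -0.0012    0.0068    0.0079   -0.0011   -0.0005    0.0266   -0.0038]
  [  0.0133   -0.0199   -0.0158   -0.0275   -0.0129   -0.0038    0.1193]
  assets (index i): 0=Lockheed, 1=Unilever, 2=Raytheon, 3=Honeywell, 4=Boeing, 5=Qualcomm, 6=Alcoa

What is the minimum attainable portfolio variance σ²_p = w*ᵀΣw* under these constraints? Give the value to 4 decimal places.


p=Σ⁻¹μ = [1.5961  0.0752  1.0529  1.3364  2.0381  5.7383  1.8588]
q=Σ⁻¹𝟙 = [12.6995  7.3157  10.4428  11.5776  15.1437  36.1053  15.0261]
a=μᵀp=1.833498  b=𝟙ᵀp=13.695667  c=𝟙ᵀq=108.310649  D=ac−b²=11.016097
λ₁=(c·0.146−b)/D = (108.310649·0.146−13.695667)/11.016097 = 0.192236
λ₂=(a−b·0.146)/D = (1.833498−13.695667·0.146)/11.016097 = -0.015075
w* = 0.192236·p + -0.015075·q:
  w_0 = 0.192236·1.5961 + -0.015075·12.6995 = 0.1154  (Lockheed)
  w_1 = 0.192236·0.0752 + -0.015075·7.3157 = -0.0958  (Unilever)
  w_2 = 0.192236·1.0529 + -0.015075·10.4428 = 0.0450  (Raytheon)
  w_3 = 0.192236·1.3364 + -0.015075·11.5776 = 0.0824  (Honeywell)
  w_4 = 0.192236·2.0381 + -0.015075·15.1437 = 0.1635  (Boeing)
  w_5 = 0.192236·5.7383 + -0.015075·36.1053 = 0.5588  (Qualcomm)
  w_6 = 0.192236·1.8588 + -0.015075·15.0261 = 0.1308  (Alcoa)
Σw_i=1.0000  μᵀw=0.1460
σ²=wᵀΣw=λ₁·μ_p+λ₂ = 0.192236·0.146 + -0.015075 = 0.012991 ≈ 0.0130

0.0130


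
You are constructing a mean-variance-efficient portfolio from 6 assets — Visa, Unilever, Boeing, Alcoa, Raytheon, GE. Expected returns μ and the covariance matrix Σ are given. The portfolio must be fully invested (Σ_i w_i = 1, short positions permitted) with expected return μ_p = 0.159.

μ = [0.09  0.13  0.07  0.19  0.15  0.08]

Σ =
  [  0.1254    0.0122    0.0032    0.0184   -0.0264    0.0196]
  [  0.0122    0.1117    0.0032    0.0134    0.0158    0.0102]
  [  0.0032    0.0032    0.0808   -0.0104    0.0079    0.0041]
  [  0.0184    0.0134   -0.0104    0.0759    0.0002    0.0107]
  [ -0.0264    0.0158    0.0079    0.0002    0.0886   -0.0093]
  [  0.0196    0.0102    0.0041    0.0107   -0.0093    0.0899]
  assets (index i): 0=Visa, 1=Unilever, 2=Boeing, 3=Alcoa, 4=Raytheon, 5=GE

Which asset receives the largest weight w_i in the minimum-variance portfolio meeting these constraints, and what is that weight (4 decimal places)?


Alcoa (0.4935)

p=Σ⁻¹μ = [0.5860  0.4960  0.9213  2.3150  1.7516  0.5695]
q=Σ⁻¹𝟙 = [6.9362  3.9718  11.7244  11.1553  12.4761  8.5888]
a=μᵀp=0.929853  b=𝟙ᵀp=6.639336  c=𝟙ᵀq=54.852670  D=ac−b²=6.924134
λ₁=(c·0.159−b)/D = (54.852670·0.159−6.639336)/6.924134 = 0.300722
λ₂=(a−b·0.159)/D = (0.929853−6.639336·0.159)/6.924134 = -0.018169
w* = 0.300722·p + -0.018169·q:
  w_0 = 0.300722·0.5860 + -0.018169·6.9362 = 0.0502  (Visa)
  w_1 = 0.300722·0.4960 + -0.018169·3.9718 = 0.0770  (Unilever)
  w_2 = 0.300722·0.9213 + -0.018169·11.7244 = 0.0640  (Boeing)
  w_3 = 0.300722·2.3150 + -0.018169·11.1553 = 0.4935  (Alcoa)
  w_4 = 0.300722·1.7516 + -0.018169·12.4761 = 0.3001  (Raytheon)
  w_5 = 0.300722·0.5695 + -0.018169·8.5888 = 0.0152  (GE)
Σw_i=1.0000  μᵀw=0.1590
σ²=wᵀΣw=λ₁·μ_p+λ₂ = 0.300722·0.159 + -0.018169 = 0.029646 ≈ 0.0296


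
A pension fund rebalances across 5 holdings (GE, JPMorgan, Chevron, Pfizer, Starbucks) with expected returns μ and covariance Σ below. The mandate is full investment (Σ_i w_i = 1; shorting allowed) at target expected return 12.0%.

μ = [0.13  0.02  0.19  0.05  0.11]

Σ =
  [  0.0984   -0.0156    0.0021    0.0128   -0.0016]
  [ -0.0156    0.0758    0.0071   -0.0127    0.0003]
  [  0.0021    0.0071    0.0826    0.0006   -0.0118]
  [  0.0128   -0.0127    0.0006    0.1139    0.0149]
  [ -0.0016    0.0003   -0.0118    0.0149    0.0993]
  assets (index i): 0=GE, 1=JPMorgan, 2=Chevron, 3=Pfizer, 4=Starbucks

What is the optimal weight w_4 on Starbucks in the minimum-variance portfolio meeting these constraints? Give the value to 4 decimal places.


0.2150

g=Σ⁻¹μ = [1.3264  0.3248  2.4374  0.1304  1.3982]
h=Σ⁻¹𝟙 = [11.5561  15.7227  11.8977  7.8041  10.4520]
a=μᵀg=0.802357  b=𝟙ᵀg=5.617240  c=𝟙ᵀh=57.432587  D=ac−b²=14.528054
λ₁=(c·0.120−b)/D = (57.432587·0.120−5.617240)/14.528054 = 0.087739
λ₂=(a−b·0.120)/D = (0.802357−5.617240·0.120)/14.528054 = 0.008830
w* = 0.087739·g + 0.008830·h:
  w_0 = 0.087739·1.3264 + 0.008830·11.5561 = 0.2184  (GE)
  w_1 = 0.087739·0.3248 + 0.008830·15.7227 = 0.1673  (JPMorgan)
  w_2 = 0.087739·2.4374 + 0.008830·11.8977 = 0.3189  (Chevron)
  w_3 = 0.087739·0.1304 + 0.008830·7.8041 = 0.0804  (Pfizer)
  w_4 = 0.087739·1.3982 + 0.008830·10.4520 = 0.2150  (Starbucks)
Σw_i=1.0000  μᵀw=0.1200
σ²=wᵀΣw=λ₁·μ_p+λ₂ = 0.087739·0.120 + 0.008830 = 0.019359 ≈ 0.0194


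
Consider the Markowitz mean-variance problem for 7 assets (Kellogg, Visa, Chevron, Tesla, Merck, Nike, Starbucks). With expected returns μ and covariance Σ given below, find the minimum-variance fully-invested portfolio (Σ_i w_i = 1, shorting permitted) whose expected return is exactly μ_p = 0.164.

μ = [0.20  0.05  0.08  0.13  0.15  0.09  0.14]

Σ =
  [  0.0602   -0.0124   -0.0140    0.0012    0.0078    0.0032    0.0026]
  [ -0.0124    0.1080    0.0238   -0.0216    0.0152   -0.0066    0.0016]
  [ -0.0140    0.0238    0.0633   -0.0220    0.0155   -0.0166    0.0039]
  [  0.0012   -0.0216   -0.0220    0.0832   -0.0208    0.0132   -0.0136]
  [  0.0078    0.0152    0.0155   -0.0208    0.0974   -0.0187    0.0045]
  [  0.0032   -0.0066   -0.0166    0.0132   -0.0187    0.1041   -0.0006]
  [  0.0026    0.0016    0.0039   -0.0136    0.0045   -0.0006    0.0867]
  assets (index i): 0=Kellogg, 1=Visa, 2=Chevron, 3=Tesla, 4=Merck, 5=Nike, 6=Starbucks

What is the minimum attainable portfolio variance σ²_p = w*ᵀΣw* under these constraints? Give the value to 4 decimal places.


0.0188

u=Σ⁻¹μ = [3.7020  0.7171  2.6390  2.8658  1.4588  1.1258  1.7534]
v=Σ⁻¹𝟙 = [21.5571  10.1191  25.0045  23.5251  9.7979  12.4234  12.8437]
a=μᵀu=1.925546  b=𝟙ᵀu=14.261902  c=𝟙ᵀv=115.270742  D=ac−b²=18.557272
λ₁=(c·0.164−b)/D = (115.270742·0.164−14.261902)/18.557272 = 0.250171
λ₂=(a−b·0.164)/D = (1.925546−14.261902·0.164)/18.557272 = -0.022277
w* = 0.250171·u + -0.022277·v:
  w_0 = 0.250171·3.7020 + -0.022277·21.5571 = 0.4459  (Kellogg)
  w_1 = 0.250171·0.7171 + -0.022277·10.1191 = -0.0460  (Visa)
  w_2 = 0.250171·2.6390 + -0.022277·25.0045 = 0.1032  (Chevron)
  w_3 = 0.250171·2.8658 + -0.022277·23.5251 = 0.1929  (Tesla)
  w_4 = 0.250171·1.4588 + -0.022277·9.7979 = 0.1467  (Merck)
  w_5 = 0.250171·1.1258 + -0.022277·12.4234 = 0.0049  (Nike)
  w_6 = 0.250171·1.7534 + -0.022277·12.8437 = 0.1525  (Starbucks)
Σw_i=1.0000  μᵀw=0.1640
σ²=wᵀΣw=λ₁·μ_p+λ₂ = 0.250171·0.164 + -0.022277 = 0.018751 ≈ 0.0188


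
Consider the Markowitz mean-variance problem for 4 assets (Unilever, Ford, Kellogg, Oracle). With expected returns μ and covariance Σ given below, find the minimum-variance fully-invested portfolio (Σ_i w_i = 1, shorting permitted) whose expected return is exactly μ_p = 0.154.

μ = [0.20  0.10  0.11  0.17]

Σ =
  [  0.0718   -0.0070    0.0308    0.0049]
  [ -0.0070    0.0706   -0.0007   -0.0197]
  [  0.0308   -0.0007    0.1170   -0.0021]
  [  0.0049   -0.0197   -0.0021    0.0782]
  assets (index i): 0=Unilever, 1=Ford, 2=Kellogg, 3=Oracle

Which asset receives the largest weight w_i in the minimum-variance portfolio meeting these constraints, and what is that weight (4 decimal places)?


g=Σ⁻¹μ = [2.7201  2.4203  0.2856  2.6209]
h=Σ⁻¹𝟙 = [12.2560  20.2576  5.7519  17.2775]
a=μᵀg=1.263010  b=𝟙ᵀg=8.046850  c=𝟙ᵀh=55.543034  D=ac−b²=5.399597
λ₁=(c·0.154−b)/D = (55.543034·0.154−8.046850)/5.399597 = 0.093855
λ₂=(a−b·0.154)/D = (1.263010−8.046850·0.154)/5.399597 = 0.004407
w* = 0.093855·g + 0.004407·h:
  w_0 = 0.093855·2.7201 + 0.004407·12.2560 = 0.3093  (Unilever)
  w_1 = 0.093855·2.4203 + 0.004407·20.2576 = 0.3164  (Ford)
  w_2 = 0.093855·0.2856 + 0.004407·5.7519 = 0.0522  (Kellogg)
  w_3 = 0.093855·2.6209 + 0.004407·17.2775 = 0.3221  (Oracle)
Σw_i=1.0000  μᵀw=0.1540
σ²=wᵀΣw=λ₁·μ_p+λ₂ = 0.093855·0.154 + 0.004407 = 0.018860 ≈ 0.0189

Oracle (0.3221)


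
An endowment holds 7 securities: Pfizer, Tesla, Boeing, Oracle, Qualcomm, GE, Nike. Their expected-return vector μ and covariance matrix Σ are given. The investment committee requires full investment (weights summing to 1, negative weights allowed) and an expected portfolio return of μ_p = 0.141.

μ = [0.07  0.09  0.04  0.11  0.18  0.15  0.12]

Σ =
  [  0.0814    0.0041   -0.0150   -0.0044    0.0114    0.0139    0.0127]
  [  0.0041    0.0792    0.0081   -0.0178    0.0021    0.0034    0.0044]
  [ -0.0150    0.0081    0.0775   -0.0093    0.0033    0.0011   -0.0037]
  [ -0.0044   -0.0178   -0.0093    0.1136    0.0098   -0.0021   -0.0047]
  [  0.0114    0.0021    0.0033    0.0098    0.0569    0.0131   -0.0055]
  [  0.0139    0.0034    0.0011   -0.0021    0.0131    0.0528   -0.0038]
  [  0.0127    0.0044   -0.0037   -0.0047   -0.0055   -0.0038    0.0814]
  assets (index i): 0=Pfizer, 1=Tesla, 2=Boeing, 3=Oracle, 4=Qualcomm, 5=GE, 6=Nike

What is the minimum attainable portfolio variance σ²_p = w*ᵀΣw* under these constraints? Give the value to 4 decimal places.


0.0160

x=Σ⁻¹μ = [-0.0878  1.0658  0.4588  1.0648  2.5712  2.3194  1.7946]
y=Σ⁻¹𝟙 = [9.1825  11.7469  14.8849  12.1293  10.3063  14.3135  12.9589]
a=μᵀx=1.251338  b=𝟙ᵀx=9.186855  c=𝟙ᵀy=85.522395  D=ac−b²=22.619119
λ₁=(c·0.141−b)/D = (85.522395·0.141−9.186855)/22.619119 = 0.126964
λ₂=(a−b·0.141)/D = (1.251338−9.186855·0.141)/22.619119 = -0.001946
w* = 0.126964·x + -0.001946·y:
  w_0 = 0.126964·-0.0878 + -0.001946·9.1825 = -0.0290  (Pfizer)
  w_1 = 0.126964·1.0658 + -0.001946·11.7469 = 0.1125  (Tesla)
  w_2 = 0.126964·0.4588 + -0.001946·14.8849 = 0.0293  (Boeing)
  w_3 = 0.126964·1.0648 + -0.001946·12.1293 = 0.1116  (Oracle)
  w_4 = 0.126964·2.5712 + -0.001946·10.3063 = 0.3064  (Qualcomm)
  w_5 = 0.126964·2.3194 + -0.001946·14.3135 = 0.2666  (GE)
  w_6 = 0.126964·1.7946 + -0.001946·12.9589 = 0.2026  (Nike)
Σw_i=1.0000  μᵀw=0.1410
σ²=wᵀΣw=λ₁·μ_p+λ₂ = 0.126964·0.141 + -0.001946 = 0.015956 ≈ 0.0160


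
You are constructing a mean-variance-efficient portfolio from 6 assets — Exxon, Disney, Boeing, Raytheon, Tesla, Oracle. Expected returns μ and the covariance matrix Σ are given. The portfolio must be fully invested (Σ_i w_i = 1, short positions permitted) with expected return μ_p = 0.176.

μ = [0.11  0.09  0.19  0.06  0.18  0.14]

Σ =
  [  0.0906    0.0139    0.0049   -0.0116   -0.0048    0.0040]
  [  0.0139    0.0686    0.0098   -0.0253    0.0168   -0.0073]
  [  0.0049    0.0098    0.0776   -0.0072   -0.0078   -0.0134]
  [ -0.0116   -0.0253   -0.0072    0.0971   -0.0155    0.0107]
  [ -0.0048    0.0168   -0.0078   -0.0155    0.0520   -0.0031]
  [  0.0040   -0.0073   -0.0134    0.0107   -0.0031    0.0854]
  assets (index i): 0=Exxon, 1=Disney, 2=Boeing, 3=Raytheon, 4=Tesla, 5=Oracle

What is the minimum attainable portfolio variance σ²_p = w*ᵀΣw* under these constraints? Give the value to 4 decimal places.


g=Σ⁻¹μ = [1.3533  0.2490  3.3015  1.5942  4.6006  2.0825]
h=Σ⁻¹𝟙 = [11.4125  11.8764  17.2738  18.6033  25.3878  13.4914]
a=μᵀg=2.013867  b=𝟙ᵀg=13.181059  c=𝟙ᵀh=98.045120  D=ac−b²=23.709460
λ₁=(c·0.176−b)/D = (98.045120·0.176−13.181059)/23.709460 = 0.171867
λ₂=(a−b·0.176)/D = (2.013867−13.181059·0.176)/23.709460 = -0.012906
w* = 0.171867·g + -0.012906·h:
  w_0 = 0.171867·1.3533 + -0.012906·11.4125 = 0.0853  (Exxon)
  w_1 = 0.171867·0.2490 + -0.012906·11.8764 = -0.1105  (Disney)
  w_2 = 0.171867·3.3015 + -0.012906·17.2738 = 0.3445  (Boeing)
  w_3 = 0.171867·1.5942 + -0.012906·18.6033 = 0.0339  (Raytheon)
  w_4 = 0.171867·4.6006 + -0.012906·25.3878 = 0.4630  (Tesla)
  w_5 = 0.171867·2.0825 + -0.012906·13.4914 = 0.1838  (Oracle)
Σw_i=1.0000  μᵀw=0.1760
σ²=wᵀΣw=λ₁·μ_p+λ₂ = 0.171867·0.176 + -0.012906 = 0.017342 ≈ 0.0173

0.0173


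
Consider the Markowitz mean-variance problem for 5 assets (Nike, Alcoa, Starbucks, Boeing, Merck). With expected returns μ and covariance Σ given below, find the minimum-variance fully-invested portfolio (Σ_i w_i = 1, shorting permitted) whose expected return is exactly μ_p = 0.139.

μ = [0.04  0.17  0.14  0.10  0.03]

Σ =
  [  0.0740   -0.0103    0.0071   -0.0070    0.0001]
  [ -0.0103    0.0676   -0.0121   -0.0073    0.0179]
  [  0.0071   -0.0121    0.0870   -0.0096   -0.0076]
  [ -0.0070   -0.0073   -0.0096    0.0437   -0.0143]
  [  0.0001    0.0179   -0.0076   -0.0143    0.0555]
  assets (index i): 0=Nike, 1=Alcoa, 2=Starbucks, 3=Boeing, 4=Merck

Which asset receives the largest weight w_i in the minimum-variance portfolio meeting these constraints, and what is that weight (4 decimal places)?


Alcoa (0.4051)

u=Σ⁻¹μ = [1.1283  3.3338  2.4719  3.8268  0.7878]
v=Σ⁻¹𝟙 = [18.1595  18.8246  19.4122  41.4658  25.2562]
a=μᵀu=1.364253  b=𝟙ᵀu=11.548551  c=𝟙ᵀv=123.118377  D=ac−b²=34.595588
λ₁=(c·0.139−b)/D = (123.118377·0.139−11.548551)/34.595588 = 0.160856
λ₂=(a−b·0.139)/D = (1.364253−11.548551·0.139)/34.595588 = -0.006966
w* = 0.160856·u + -0.006966·v:
  w_0 = 0.160856·1.1283 + -0.006966·18.1595 = 0.0550  (Nike)
  w_1 = 0.160856·3.3338 + -0.006966·18.8246 = 0.4051  (Alcoa)
  w_2 = 0.160856·2.4719 + -0.006966·19.4122 = 0.2624  (Starbucks)
  w_3 = 0.160856·3.8268 + -0.006966·41.4658 = 0.3267  (Boeing)
  w_4 = 0.160856·0.7878 + -0.006966·25.2562 = -0.0492  (Merck)
Σw_i=1.0000  μᵀw=0.1390
σ²=wᵀΣw=λ₁·μ_p+λ₂ = 0.160856·0.139 + -0.006966 = 0.015393 ≈ 0.0154


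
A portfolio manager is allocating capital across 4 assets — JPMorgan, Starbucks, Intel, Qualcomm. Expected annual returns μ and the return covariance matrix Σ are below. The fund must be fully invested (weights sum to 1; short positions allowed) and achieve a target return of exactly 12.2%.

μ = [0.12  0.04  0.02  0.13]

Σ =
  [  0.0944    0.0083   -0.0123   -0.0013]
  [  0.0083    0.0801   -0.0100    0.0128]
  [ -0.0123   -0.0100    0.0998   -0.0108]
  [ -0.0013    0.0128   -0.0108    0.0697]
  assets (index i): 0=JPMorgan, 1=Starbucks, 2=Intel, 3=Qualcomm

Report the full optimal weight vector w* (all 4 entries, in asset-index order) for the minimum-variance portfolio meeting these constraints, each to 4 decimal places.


p=Σ⁻¹μ = [1.3650  0.1186  0.5927  1.9606]
q=Σ⁻¹𝟙 = [11.7001  10.6721  14.1325  14.7954]
a=μᵀp=0.435281  b=𝟙ᵀp=4.036939  c=𝟙ᵀq=51.299999  D=ac−b²=6.033027
λ₁=(c·0.122−b)/D = (51.299999·0.122−4.036939)/6.033027 = 0.368250
λ₂=(a−b·0.122)/D = (0.435281−4.036939·0.122)/6.033027 = -0.009485
w* = 0.368250·p + -0.009485·q:
  w_0 = 0.368250·1.3650 + -0.009485·11.7001 = 0.3917  (JPMorgan)
  w_1 = 0.368250·0.1186 + -0.009485·10.6721 = -0.0575  (Starbucks)
  w_2 = 0.368250·0.5927 + -0.009485·14.1325 = 0.0842  (Intel)
  w_3 = 0.368250·1.9606 + -0.009485·14.7954 = 0.5817  (Qualcomm)
Σw_i=1.0000  μᵀw=0.1220
σ²=wᵀΣw=λ₁·μ_p+λ₂ = 0.368250·0.122 + -0.009485 = 0.035441 ≈ 0.0354

0.3917  -0.0575  0.0842  0.5817


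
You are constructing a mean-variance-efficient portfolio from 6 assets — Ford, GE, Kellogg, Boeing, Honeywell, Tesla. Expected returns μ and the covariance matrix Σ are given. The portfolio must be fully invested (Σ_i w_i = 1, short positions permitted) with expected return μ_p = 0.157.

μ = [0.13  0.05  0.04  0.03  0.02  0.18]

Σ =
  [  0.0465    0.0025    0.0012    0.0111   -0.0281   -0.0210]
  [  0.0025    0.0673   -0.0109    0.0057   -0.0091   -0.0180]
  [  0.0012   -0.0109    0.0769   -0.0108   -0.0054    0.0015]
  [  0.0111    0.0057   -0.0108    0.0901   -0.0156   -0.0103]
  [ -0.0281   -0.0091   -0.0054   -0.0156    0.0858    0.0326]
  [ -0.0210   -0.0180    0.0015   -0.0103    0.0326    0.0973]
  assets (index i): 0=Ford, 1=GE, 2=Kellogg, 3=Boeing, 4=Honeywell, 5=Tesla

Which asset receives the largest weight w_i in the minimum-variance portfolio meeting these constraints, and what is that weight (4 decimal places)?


g=Σ⁻¹μ = [4.4317  1.5431  0.7104  0.2467  0.8677  2.8164]
h=Σ⁻¹𝟙 = [38.4249  22.8751  18.8941  13.1863  24.2566  15.7800]
a=μᵀg=1.213392  b=𝟙ᵀg=10.615874  c=𝟙ᵀh=133.416981  D=ac−b²=49.190355
λ₁=(c·0.157−b)/D = (133.416981·0.157−10.615874)/49.190355 = 0.210013
λ₂=(a−b·0.157)/D = (1.213392−10.615874·0.157)/49.190355 = -0.009215
w* = 0.210013·g + -0.009215·h:
  w_0 = 0.210013·4.4317 + -0.009215·38.4249 = 0.5766  (Ford)
  w_1 = 0.210013·1.5431 + -0.009215·22.8751 = 0.1133  (GE)
  w_2 = 0.210013·0.7104 + -0.009215·18.8941 = -0.0249  (Kellogg)
  w_3 = 0.210013·0.2467 + -0.009215·13.1863 = -0.0697  (Boeing)
  w_4 = 0.210013·0.8677 + -0.009215·24.2566 = -0.0413  (Honeywell)
  w_5 = 0.210013·2.8164 + -0.009215·15.7800 = 0.4461  (Tesla)
Σw_i=1.0000  μᵀw=0.1570
σ²=wᵀΣw=λ₁·μ_p+λ₂ = 0.210013·0.157 + -0.009215 = 0.023757 ≈ 0.0238

Ford (0.5766)


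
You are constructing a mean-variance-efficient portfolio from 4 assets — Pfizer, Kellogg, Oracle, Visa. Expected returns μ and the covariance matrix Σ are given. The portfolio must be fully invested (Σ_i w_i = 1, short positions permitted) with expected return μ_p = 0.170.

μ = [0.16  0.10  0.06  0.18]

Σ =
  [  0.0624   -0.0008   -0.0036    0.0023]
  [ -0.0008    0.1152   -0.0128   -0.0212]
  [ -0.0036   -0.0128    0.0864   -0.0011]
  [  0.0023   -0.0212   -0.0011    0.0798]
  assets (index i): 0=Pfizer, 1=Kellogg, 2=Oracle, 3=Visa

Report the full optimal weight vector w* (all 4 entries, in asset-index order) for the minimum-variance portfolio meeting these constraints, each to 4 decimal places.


0.4543  0.1319  -0.0803  0.4941

u=Σ⁻¹μ = [2.5484  1.4793  1.0528  2.5897]
v=Σ⁻¹𝟙 = [16.4468  13.3042  14.4314  15.7907]
a=μᵀu=1.084977  b=𝟙ᵀu=7.670103  c=𝟙ᵀv=59.972993  D=ac−b²=6.238846
λ₁=(c·0.170−b)/D = (59.972993·0.170−7.670103)/6.238846 = 0.404771
λ₂=(a−b·0.170)/D = (1.084977−7.670103·0.170)/6.238846 = -0.035093
w* = 0.404771·u + -0.035093·v:
  w_0 = 0.404771·2.5484 + -0.035093·16.4468 = 0.4543  (Pfizer)
  w_1 = 0.404771·1.4793 + -0.035093·13.3042 = 0.1319  (Kellogg)
  w_2 = 0.404771·1.0528 + -0.035093·14.4314 = -0.0803  (Oracle)
  w_3 = 0.404771·2.5897 + -0.035093·15.7907 = 0.4941  (Visa)
Σw_i=1.0000  μᵀw=0.1700
σ²=wᵀΣw=λ₁·μ_p+λ₂ = 0.404771·0.170 + -0.035093 = 0.033718 ≈ 0.0337


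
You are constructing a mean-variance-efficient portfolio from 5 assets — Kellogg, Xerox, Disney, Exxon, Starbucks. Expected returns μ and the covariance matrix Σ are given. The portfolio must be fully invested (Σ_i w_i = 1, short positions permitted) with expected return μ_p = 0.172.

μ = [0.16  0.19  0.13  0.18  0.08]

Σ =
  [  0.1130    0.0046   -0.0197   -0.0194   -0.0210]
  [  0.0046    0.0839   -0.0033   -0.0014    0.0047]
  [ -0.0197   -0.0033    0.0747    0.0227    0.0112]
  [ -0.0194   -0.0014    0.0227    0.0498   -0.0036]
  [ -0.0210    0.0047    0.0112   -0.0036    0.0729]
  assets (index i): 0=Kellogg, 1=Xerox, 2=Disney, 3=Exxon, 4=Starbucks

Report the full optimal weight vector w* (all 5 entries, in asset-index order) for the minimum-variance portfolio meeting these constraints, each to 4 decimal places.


g=Σ⁻¹μ = [2.5720  2.1332  0.9127  4.3888  1.7773]
h=Σ⁻¹𝟙 = [17.4421  10.6908  8.2481  24.7175  18.0061]
a=μᵀg=1.867632  b=𝟙ᵀg=11.783891  c=𝟙ᵀh=79.104641  D=ac−b²=8.878259
λ₁=(c·0.172−b)/D = (79.104641·0.172−11.783891)/8.878259 = 0.205232
λ₂=(a−b·0.172)/D = (1.867632−11.783891·0.172)/8.878259 = -0.017931
w* = 0.205232·g + -0.017931·h:
  w_0 = 0.205232·2.5720 + -0.017931·17.4421 = 0.2151  (Kellogg)
  w_1 = 0.205232·2.1332 + -0.017931·10.6908 = 0.2461  (Xerox)
  w_2 = 0.205232·0.9127 + -0.017931·8.2481 = 0.0394  (Disney)
  w_3 = 0.205232·4.3888 + -0.017931·24.7175 = 0.4575  (Exxon)
  w_4 = 0.205232·1.7773 + -0.017931·18.0061 = 0.0419  (Starbucks)
Σw_i=1.0000  μᵀw=0.1720
σ²=wᵀΣw=λ₁·μ_p+λ₂ = 0.205232·0.172 + -0.017931 = 0.017369 ≈ 0.0174

0.2151  0.2461  0.0394  0.4575  0.0419


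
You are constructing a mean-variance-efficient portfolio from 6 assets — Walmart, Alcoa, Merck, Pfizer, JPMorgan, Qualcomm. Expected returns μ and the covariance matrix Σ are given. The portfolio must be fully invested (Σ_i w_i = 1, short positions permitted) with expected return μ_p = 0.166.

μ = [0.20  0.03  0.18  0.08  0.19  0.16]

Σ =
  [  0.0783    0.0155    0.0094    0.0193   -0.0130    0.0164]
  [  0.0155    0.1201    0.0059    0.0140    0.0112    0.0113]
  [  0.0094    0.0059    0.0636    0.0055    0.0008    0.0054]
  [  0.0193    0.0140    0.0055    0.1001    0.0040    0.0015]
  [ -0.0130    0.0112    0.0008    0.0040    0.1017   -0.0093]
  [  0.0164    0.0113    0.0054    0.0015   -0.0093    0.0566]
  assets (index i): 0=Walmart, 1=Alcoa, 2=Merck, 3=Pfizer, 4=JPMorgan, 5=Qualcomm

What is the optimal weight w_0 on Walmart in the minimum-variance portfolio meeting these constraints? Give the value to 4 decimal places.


u=Σ⁻¹μ = [2.2389  -0.6344  2.3002  0.1958  2.4252  2.4786]
v=Σ⁻¹𝟙 = [7.6765  3.4476  12.2493  6.6670  11.4745  15.2953]
a=μᵀu=1.715821  b=𝟙ᵀu=9.004381  c=𝟙ᵀv=56.810249  D=ac−b²=16.397318
λ₁=(c·0.166−b)/D = (56.810249·0.166−9.004381)/16.397318 = 0.025987
λ₂=(a−b·0.166)/D = (1.715821−9.004381·0.166)/16.397318 = 0.013484
w* = 0.025987·u + 0.013484·v:
  w_0 = 0.025987·2.2389 + 0.013484·7.6765 = 0.1617  (Walmart)
  w_1 = 0.025987·-0.6344 + 0.013484·3.4476 = 0.0300  (Alcoa)
  w_2 = 0.025987·2.3002 + 0.013484·12.2493 = 0.2249  (Merck)
  w_3 = 0.025987·0.1958 + 0.013484·6.6670 = 0.0950  (Pfizer)
  w_4 = 0.025987·2.4252 + 0.013484·11.4745 = 0.2177  (JPMorgan)
  w_5 = 0.025987·2.4786 + 0.013484·15.2953 = 0.2706  (Qualcomm)
Σw_i=1.0000  μᵀw=0.1660
σ²=wᵀΣw=λ₁·μ_p+λ₂ = 0.025987·0.166 + 0.013484 = 0.017797 ≈ 0.0178

0.1617


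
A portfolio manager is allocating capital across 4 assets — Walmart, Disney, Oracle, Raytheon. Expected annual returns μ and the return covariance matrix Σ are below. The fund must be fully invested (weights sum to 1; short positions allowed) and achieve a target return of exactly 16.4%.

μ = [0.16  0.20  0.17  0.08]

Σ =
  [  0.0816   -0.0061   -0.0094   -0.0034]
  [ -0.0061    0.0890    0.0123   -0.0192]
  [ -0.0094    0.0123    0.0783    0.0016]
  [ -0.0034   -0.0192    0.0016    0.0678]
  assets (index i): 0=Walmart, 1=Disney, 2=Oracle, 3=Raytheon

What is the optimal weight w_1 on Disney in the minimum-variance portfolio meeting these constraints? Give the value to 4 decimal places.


u=Σ⁻¹μ = [2.4682  2.5642  2.0241  1.9821]
v=Σ⁻¹𝟙 = [15.5475  14.8528  11.9072  19.4540]
a=μᵀu=1.410433  b=𝟙ᵀu=9.038693  c=𝟙ᵀv=61.761453  D=ac−b²=5.412424
λ₁=(c·0.164−b)/D = (61.761453·0.164−9.038693)/5.412424 = 0.201423
λ₂=(a−b·0.164)/D = (1.410433−9.038693·0.164)/5.412424 = -0.013287
w* = 0.201423·u + -0.013287·v:
  w_0 = 0.201423·2.4682 + -0.013287·15.5475 = 0.2906  (Walmart)
  w_1 = 0.201423·2.5642 + -0.013287·14.8528 = 0.3191  (Disney)
  w_2 = 0.201423·2.0241 + -0.013287·11.9072 = 0.2495  (Oracle)
  w_3 = 0.201423·1.9821 + -0.013287·19.4540 = 0.1408  (Raytheon)
Σw_i=1.0000  μᵀw=0.1640
σ²=wᵀΣw=λ₁·μ_p+λ₂ = 0.201423·0.164 + -0.013287 = 0.019747 ≈ 0.0197

0.3191


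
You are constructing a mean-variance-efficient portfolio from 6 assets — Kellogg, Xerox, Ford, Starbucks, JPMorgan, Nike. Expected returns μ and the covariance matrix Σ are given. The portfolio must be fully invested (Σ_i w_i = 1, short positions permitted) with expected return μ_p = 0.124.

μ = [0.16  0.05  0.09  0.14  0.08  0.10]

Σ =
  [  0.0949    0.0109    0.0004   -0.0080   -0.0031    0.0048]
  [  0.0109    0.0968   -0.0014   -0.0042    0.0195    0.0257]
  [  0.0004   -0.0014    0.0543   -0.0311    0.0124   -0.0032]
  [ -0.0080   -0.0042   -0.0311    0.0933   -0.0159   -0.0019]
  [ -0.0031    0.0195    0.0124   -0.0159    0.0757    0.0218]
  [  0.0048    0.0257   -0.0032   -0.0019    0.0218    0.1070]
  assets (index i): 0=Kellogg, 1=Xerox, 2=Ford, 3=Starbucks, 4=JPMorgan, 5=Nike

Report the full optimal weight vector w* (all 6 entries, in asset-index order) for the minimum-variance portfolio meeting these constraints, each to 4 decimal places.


0.2389  -0.0395  0.3072  0.3157  0.0932  0.0845

u=Σ⁻¹μ = [1.9019  0.0675  3.1209  2.8915  0.9899  0.7760]
v=Σ⁻¹𝟙 = [11.6635  6.7314  30.3011  23.9857  10.1659  6.4667]
a=μᵀu=1.150168  b=𝟙ᵀu=9.747782  c=𝟙ᵀv=89.314409  D=ac−b²=7.707355
λ₁=(c·0.124−b)/D = (89.314409·0.124−9.747782)/7.707355 = 0.172200
λ₂=(a−b·0.124)/D = (1.150168−9.747782·0.124)/7.707355 = -0.007597
w* = 0.172200·u + -0.007597·v:
  w_0 = 0.172200·1.9019 + -0.007597·11.6635 = 0.2389  (Kellogg)
  w_1 = 0.172200·0.0675 + -0.007597·6.7314 = -0.0395  (Xerox)
  w_2 = 0.172200·3.1209 + -0.007597·30.3011 = 0.3072  (Ford)
  w_3 = 0.172200·2.8915 + -0.007597·23.9857 = 0.3157  (Starbucks)
  w_4 = 0.172200·0.9899 + -0.007597·10.1659 = 0.0932  (JPMorgan)
  w_5 = 0.172200·0.7760 + -0.007597·6.4667 = 0.0845  (Nike)
Σw_i=1.0000  μᵀw=0.1240
σ²=wᵀΣw=λ₁·μ_p+λ₂ = 0.172200·0.124 + -0.007597 = 0.013755 ≈ 0.0138


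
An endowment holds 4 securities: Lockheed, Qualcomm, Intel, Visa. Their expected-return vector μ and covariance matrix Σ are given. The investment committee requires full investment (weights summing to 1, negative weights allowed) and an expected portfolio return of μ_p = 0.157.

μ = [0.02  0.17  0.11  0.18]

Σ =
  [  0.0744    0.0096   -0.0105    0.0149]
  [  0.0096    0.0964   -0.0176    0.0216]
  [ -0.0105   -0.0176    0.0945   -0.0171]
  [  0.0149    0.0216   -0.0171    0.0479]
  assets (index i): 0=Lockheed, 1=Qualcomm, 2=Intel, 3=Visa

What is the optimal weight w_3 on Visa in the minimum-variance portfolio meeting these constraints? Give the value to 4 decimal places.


0.5260

g=Σ⁻¹μ = [-0.4134  1.2773  2.0900  4.0566]
h=Σ⁻¹𝟙 = [10.8014  7.9016  16.8684  19.9757]
a=μᵀg=1.168957  b=𝟙ᵀg=7.010451  c=𝟙ᵀh=55.547140  D=ac−b²=15.785799
λ₁=(c·0.157−b)/D = (55.547140·0.157−7.010451)/15.785799 = 0.108354
λ₂=(a−b·0.157)/D = (1.168957−7.010451·0.157)/15.785799 = 0.004328
w* = 0.108354·g + 0.004328·h:
  w_0 = 0.108354·-0.4134 + 0.004328·10.8014 = 0.0019  (Lockheed)
  w_1 = 0.108354·1.2773 + 0.004328·7.9016 = 0.1726  (Qualcomm)
  w_2 = 0.108354·2.0900 + 0.004328·16.8684 = 0.2995  (Intel)
  w_3 = 0.108354·4.0566 + 0.004328·19.9757 = 0.5260  (Visa)
Σw_i=1.0000  μᵀw=0.1570
σ²=wᵀΣw=λ₁·μ_p+λ₂ = 0.108354·0.157 + 0.004328 = 0.021339 ≈ 0.0213
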